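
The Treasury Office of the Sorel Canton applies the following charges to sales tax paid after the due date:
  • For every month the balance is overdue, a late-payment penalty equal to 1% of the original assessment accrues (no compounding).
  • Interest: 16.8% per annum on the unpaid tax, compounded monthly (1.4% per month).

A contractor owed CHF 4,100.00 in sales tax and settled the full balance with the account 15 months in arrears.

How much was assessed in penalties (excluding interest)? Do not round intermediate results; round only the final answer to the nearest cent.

Late-payment penalty: 15 × 1% × CHF 4,100.00 = CHF 615.00

CHF 615.00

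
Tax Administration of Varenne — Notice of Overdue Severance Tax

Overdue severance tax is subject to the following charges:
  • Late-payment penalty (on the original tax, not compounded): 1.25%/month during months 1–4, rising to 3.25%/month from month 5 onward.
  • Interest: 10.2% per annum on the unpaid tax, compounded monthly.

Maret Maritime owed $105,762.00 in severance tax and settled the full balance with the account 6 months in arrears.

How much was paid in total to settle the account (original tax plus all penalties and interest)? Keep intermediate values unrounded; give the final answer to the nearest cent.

Penalty, months 1–4: 4 × 1.25% × $105,762.00 = $5,288.10
Penalty, months 5–6: 2 × 3.25% × $105,762.00 = $6,874.53
Interest (10.2%/yr ÷ 12 = 0.85%/month): $105,762.00 × ((1 + 0.0085)^6 − 1) = $5,509.7889…
Total = $105,762.00 + $12,162.6300 + $5,509.7889… = $123,434.42

$123,434.42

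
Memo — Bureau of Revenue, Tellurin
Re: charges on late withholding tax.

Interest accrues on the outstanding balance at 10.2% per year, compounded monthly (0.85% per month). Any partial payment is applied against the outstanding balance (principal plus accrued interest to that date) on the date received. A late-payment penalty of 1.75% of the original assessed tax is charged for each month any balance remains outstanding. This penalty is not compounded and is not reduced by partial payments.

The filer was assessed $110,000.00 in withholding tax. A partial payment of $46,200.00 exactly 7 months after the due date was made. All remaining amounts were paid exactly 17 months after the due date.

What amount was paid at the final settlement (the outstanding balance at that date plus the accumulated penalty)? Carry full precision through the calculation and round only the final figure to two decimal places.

Balance at month 7: $110,000.0000 × (1 + 0.0085)^7 = $116,714.2821…
After $46,200.00 payment: $116,714.2821… − $46,200.00 = $70,514.2821…
Balance at month 17: $70,514.2821… × (1 + 0.0085)^10 = $76,742.5303…
Penalty: 17 × 1.75% × $110,000.00 = $32,725.00
Final settlement = outstanding balance + penalty = $76,742.5303… + $32,725.00 = $109,467.53

$109,467.53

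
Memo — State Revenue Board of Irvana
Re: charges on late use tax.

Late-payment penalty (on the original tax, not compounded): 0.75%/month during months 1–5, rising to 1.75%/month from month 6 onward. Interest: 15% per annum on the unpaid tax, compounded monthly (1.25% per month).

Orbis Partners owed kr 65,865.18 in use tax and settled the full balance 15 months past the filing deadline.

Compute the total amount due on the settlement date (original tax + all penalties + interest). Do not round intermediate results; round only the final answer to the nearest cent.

Penalty, months 1–5: 5 × 0.75% × kr 65,865.18 = kr 2,469.94…
Penalty, months 6–15: 10 × 1.75% × kr 65,865.18 = kr 11,526.41…
Interest: kr 65,865.18 × ((1 + 0.0125)^15 − 1) = kr 65,865.18 × 0.2048292… = kr 13,491.1110…
Total = kr 65,865.18 + kr 13,996.3508… + kr 13,491.1110… = kr 93,352.64

kr 93,352.64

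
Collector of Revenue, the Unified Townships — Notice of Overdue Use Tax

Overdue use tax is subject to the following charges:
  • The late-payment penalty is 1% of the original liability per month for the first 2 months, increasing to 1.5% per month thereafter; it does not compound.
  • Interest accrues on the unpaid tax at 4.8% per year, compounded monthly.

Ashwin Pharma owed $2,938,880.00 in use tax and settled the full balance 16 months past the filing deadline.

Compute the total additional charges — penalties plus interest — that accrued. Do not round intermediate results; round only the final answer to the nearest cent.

$869,780.08

Penalty, months 1–2: 2 × 1% × $2,938,880.00 = $58,777.60
Penalty, months 3–16: 14 × 1.5% × $2,938,880.00 = $617,164.80
Interest (4.8%/yr ÷ 12 = 0.4%/month): $2,938,880.00 × ((1 + 0.004)^16 − 1) = $193,837.6816…
Penalties + interest = $675,942.4000 + $193,837.6816… = $869,780.08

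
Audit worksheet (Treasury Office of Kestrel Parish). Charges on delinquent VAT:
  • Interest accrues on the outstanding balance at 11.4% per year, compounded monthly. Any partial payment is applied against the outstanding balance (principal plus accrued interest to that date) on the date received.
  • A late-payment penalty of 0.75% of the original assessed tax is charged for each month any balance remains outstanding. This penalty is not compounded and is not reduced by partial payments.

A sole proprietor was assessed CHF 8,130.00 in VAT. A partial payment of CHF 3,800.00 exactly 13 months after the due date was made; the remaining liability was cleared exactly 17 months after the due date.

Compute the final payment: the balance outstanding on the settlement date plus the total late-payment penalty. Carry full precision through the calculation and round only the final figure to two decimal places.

CHF 6,637.79

Monthly rate = 11.4% ÷ 12 = 0.95%
Balance at month 13: CHF 8,130.0000 × (1 + 0.0095)^13 = CHF 9,193.3279…
After CHF 3,800.00 payment: CHF 9,193.3279… − CHF 3,800.00 = CHF 5,393.3279…
Balance at month 17: CHF 5,393.3279… × (1 + 0.0095)^4 = CHF 5,601.2133…
Penalty: 17 × 0.75% × CHF 8,130.00 = CHF 1,036.58…
Final settlement = outstanding balance + penalty = CHF 5,601.2133… + CHF 1,036.58… = CHF 6,637.79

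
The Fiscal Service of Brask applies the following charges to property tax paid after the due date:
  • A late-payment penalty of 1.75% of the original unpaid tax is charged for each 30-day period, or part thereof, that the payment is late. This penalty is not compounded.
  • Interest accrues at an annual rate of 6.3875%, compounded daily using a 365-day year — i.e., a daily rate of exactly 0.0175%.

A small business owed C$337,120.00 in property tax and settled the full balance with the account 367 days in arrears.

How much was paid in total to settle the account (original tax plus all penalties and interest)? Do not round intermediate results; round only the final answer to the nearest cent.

Penalty periods: ⌈367/30⌉ = 13; penalty = 13 × 1.75% × C$337,120.00 = C$76,694.80
Interest: C$337,120.00 × ((1 + 0.000175)^367 − 1) = C$337,120.00 × 0.06632630… = C$22,359.9239…
Total = C$337,120.00 + C$76,694.8000 + C$22,359.9239… = C$436,174.72

C$436,174.72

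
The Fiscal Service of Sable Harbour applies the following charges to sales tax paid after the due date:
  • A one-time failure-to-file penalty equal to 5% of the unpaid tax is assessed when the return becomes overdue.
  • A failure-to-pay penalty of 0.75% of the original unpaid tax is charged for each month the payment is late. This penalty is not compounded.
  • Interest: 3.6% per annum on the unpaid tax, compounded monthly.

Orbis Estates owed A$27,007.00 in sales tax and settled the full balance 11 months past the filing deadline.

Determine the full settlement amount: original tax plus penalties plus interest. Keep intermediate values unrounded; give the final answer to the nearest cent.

A$31,490.15

Failure-to-file penalty: 5% × A$27,007.00 = A$1,350.35
Failure-to-pay penalty = 0.75% × A$27,007.00 × 11 mo = A$2,228.08…
Interest (3.6%/yr ÷ 12 = 0.3%/month): A$27,007.00 × ((1 + 0.003)^11 − 1) = A$904.7205…
Total = A$27,007.00 + A$3,578.4275 + A$904.7205… = A$31,490.15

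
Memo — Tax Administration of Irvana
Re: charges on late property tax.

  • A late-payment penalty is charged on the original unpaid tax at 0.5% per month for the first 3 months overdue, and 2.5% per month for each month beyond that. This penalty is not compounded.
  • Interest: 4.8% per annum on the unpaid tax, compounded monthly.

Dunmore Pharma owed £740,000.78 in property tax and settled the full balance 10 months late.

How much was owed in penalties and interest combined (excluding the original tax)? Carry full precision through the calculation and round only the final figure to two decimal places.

£170,738.70

Penalty, months 1–3: 3 × 0.5% × £740,000.78 = £11,100.01…
Penalty, months 4–10: 7 × 2.5% × £740,000.78 = £129,500.14…
Interest (4.8%/yr ÷ 12 = 0.4%/month): £740,000.78 × ((1 + 0.004)^10 − 1) = £30,138.5549…
Penalties + interest = £140,600.1482 + £30,138.5549… = £170,738.70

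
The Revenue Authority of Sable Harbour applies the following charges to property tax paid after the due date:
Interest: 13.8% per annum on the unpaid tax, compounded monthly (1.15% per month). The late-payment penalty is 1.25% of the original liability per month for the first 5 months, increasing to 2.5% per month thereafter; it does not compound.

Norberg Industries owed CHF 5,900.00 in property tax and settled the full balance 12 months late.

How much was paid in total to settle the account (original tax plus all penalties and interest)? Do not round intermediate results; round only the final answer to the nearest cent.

Penalty, months 1–5: 5 × 1.25% × CHF 5,900.00 = CHF 368.75
Penalty, months 6–12: 7 × 2.5% × CHF 5,900.00 = CHF 1,032.50
Interest: CHF 5,900.00 × ((1 + 0.0115)^12 − 1) = CHF 5,900.00 × 0.1470719… = CHF 867.7243…
Total = CHF 5,900.00 + CHF 1,401.2500 + CHF 867.7243… = CHF 8,168.97

CHF 8,168.97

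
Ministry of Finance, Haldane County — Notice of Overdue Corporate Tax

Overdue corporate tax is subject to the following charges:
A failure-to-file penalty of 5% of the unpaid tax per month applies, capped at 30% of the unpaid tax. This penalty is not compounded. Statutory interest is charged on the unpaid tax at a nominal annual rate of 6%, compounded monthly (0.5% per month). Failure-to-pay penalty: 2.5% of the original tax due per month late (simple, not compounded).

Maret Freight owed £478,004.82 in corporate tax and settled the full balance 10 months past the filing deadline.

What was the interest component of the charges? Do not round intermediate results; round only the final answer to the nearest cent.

Interest: £478,004.82 × ((1 + 0.005)^10 − 1) = £478,004.82 × 0.0511401… = £24,445.2296…

£24,445.23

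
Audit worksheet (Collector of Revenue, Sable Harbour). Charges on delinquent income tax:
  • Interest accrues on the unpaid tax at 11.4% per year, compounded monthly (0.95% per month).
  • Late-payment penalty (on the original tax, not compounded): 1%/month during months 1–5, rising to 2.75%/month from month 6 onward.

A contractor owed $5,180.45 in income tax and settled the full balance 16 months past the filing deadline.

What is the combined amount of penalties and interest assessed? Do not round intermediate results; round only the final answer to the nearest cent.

Penalty, months 1–5: 5 × 1% × $5,180.45 = $259.02…
Penalty, months 6–16: 11 × 2.75% × $5,180.45 = $1,567.09…
Interest: $5,180.45 × ((1 + 0.0095)^16 − 1) = $5,180.45 × 0.1633253… = $846.0985…
Penalties + interest = $1,826.1086… + $846.0985… = $2,672.21

$2,672.21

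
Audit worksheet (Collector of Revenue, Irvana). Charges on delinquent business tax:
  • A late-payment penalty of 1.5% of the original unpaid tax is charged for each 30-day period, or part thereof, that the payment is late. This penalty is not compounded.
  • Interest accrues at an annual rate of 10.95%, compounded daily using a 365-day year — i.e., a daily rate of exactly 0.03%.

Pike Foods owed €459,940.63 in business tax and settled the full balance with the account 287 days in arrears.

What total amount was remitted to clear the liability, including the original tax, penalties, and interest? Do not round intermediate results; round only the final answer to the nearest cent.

€570,280.96

Penalty periods: ⌈287/30⌉ = 10; penalty = 10 × 1.5% × €459,940.63 = €68,991.09…
Interest: €459,940.63 × ((1 + 0.0003)^287 − 1) = €459,940.63 × 0.08990124… = €41,349.2334…
Total = €459,940.63 + €68,991.0945 + €41,349.2334… = €570,280.96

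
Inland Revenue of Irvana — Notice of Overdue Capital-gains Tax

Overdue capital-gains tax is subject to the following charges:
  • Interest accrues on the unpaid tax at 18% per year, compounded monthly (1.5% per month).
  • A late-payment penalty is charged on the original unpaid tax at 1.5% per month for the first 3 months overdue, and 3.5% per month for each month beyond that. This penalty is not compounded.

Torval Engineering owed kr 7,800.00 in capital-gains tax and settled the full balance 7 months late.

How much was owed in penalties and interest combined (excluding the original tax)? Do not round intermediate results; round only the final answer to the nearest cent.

kr 2,299.79

Penalty, months 1–3: 3 × 1.5% × kr 7,800.00 = kr 351.00
Penalty, months 4–7: 4 × 3.5% × kr 7,800.00 = kr 1,092.00
Interest: kr 7,800.00 × ((1 + 0.015)^7 − 1) = kr 7,800.00 × 0.1098449… = kr 856.7903…
Penalties + interest = kr 1,443.0000 + kr 856.7903… = kr 2,299.79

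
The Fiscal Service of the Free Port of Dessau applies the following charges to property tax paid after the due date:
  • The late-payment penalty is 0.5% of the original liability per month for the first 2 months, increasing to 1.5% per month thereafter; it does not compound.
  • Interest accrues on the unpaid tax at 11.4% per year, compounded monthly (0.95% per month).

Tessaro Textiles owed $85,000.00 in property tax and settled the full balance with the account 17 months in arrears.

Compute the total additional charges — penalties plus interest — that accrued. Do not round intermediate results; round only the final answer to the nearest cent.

$34,797.04

Penalty, months 1–2: 2 × 0.5% × $85,000.00 = $850.00
Penalty, months 3–17: 15 × 1.5% × $85,000.00 = $19,125.00
Interest: $85,000.00 × ((1 + 0.0095)^17 − 1) = $85,000.00 × 0.1743769… = $14,822.0355…
Penalties + interest = $19,975.0000 + $14,822.0355… = $34,797.04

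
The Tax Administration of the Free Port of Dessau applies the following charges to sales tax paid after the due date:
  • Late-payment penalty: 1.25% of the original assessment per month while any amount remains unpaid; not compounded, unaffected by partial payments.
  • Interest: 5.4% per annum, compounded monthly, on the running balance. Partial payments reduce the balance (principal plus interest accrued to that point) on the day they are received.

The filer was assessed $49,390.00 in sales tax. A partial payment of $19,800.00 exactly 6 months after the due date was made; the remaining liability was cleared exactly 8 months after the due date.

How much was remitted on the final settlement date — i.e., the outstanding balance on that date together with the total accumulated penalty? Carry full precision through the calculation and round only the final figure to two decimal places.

Monthly rate = 5.4% ÷ 12 = 0.45%
Balance at month 6: $49,390.0000 × (1 + 0.0045)^6 = $50,738.6225…
After $19,800.00 payment: $50,738.6225… − $19,800.00 = $30,938.6225…
Balance at month 8: $30,938.6225… × (1 + 0.0045)^2 = $31,217.6966…
Penalty: 8 × 1.25% × $49,390.00 = $4,939.00
Final settlement = outstanding balance + penalty = $31,217.6966… + $4,939.00 = $36,156.70

$36,156.70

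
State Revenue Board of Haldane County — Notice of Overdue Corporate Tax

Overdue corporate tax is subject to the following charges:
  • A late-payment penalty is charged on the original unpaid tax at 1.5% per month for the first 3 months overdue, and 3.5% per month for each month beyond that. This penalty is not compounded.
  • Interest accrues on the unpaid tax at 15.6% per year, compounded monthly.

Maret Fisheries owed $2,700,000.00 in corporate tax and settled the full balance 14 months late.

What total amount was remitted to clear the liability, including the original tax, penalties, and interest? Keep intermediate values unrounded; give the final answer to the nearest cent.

$4,396,161.75

Penalty, months 1–3: 3 × 1.5% × $2,700,000.00 = $121,500.00
Penalty, months 4–14: 11 × 3.5% × $2,700,000.00 = $1,039,500.00
Interest (15.6%/yr ÷ 12 = 1.3%/month): $2,700,000.00 × ((1 + 0.013)^14 − 1) = $535,161.7501…
Total = $2,700,000.00 + $1,161,000.0000 + $535,161.7501… = $4,396,161.75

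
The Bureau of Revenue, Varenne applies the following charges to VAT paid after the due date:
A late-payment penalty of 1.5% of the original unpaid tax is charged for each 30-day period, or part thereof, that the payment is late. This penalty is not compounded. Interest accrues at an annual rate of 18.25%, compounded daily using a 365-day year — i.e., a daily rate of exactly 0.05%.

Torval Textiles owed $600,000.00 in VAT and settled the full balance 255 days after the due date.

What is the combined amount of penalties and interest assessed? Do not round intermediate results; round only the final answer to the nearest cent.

$162,569.20

Penalty periods: ⌈255/30⌉ = 9; penalty = 9 × 1.5% × $600,000.00 = $81,000.00
Interest: $600,000.00 × ((1 + 0.0005)^255 − 1) = $600,000.00 × 0.13594867… = $81,569.2028…
Penalties + interest = $81,000.0000 + $81,569.2028… = $162,569.20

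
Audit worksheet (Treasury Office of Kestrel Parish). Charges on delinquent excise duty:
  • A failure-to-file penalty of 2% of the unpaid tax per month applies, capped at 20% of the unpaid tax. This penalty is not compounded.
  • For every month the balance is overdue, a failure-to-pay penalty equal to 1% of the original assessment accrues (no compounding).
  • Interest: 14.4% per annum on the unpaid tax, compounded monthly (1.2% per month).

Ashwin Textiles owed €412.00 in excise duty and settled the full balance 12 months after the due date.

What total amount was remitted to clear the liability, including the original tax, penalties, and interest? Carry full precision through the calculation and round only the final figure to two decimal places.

Failure-to-file: 12 × 2% × €412.00 = €98.88, capped at 20% × €412.00 = €82.40
Failure-to-pay penalty: 12 × 1% × €412.00 = €49.44
Interest: €412.00 × ((1 + 0.012)^12 − 1) = €412.00 × 0.1538946… = €63.4046…
Total = €412.00 + €131.8400 + €63.4046… = €607.24

€607.24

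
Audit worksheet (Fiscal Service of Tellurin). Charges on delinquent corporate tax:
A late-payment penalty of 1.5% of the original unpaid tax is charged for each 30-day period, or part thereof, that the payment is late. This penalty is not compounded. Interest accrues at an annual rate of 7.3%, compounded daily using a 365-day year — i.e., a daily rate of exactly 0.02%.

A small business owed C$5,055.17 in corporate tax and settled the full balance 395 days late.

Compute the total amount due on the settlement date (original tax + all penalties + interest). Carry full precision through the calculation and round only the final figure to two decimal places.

C$6,532.27

Penalty periods: ⌈395/30⌉ = 14; penalty = 14 × 1.5% × C$5,055.17 = C$1,061.59…
Interest: C$5,055.17 × ((1 + 0.0002)^395 − 1) = C$5,055.17 × 0.08219577… = C$415.5136…
Total = C$5,055.17 + C$1,061.5857 + C$415.5136… = C$6,532.27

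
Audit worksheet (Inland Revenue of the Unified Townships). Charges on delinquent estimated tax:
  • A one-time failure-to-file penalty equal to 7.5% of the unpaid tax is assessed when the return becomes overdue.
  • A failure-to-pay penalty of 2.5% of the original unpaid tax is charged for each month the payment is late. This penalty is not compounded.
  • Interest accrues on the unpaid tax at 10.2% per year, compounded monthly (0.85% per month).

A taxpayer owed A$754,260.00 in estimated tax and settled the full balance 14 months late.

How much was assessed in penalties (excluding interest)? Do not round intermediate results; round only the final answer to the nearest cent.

Failure-to-file penalty: 7.5% × A$754,260.00 = A$56,569.50
Failure-to-pay penalty: 14 × 2.5% × A$754,260.00 = A$263,991.00
Total penalty = A$56,569.50 + A$263,991.00 = A$320,560.50

A$320,560.50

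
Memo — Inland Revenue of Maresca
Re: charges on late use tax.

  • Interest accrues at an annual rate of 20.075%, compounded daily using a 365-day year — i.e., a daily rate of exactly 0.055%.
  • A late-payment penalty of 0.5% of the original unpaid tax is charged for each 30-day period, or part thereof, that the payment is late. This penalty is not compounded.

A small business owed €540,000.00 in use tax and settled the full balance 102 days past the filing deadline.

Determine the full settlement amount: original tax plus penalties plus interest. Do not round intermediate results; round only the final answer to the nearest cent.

€581,951.05

Penalty periods: ⌈102/30⌉ = 4; penalty = 4 × 0.5% × €540,000.00 = €10,800.00
Interest: €540,000.00 × ((1 + 0.00055)^102 − 1) = €540,000.00 × 0.05768714… = €31,151.0541…
Total = €540,000.00 + €10,800.0000 + €31,151.0541… = €581,951.05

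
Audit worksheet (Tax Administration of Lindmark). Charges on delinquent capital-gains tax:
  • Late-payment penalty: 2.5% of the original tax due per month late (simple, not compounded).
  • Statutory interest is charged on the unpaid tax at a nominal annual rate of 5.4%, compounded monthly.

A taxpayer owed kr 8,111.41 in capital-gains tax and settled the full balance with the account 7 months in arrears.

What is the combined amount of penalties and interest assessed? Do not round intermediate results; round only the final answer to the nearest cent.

kr 1,678.48

Late-payment penalty: 7 × 2.5% × kr 8,111.41 = kr 1,419.50…
Interest (5.4%/yr ÷ 12 = 0.45%/month): kr 8,111.41 × ((1 + 0.0045)^7 − 1) = kr 258.9848…
Penalties + interest = kr 1,419.4968… + kr 258.9848… = kr 1,678.48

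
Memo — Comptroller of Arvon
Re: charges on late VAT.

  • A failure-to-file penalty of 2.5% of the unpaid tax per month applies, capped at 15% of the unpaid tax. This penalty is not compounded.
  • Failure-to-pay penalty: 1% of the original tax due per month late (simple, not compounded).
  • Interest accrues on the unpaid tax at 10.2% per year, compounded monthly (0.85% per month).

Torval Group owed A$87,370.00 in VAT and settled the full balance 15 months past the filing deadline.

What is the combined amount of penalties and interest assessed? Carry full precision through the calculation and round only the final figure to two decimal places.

A$38,038.53

Failure-to-file: 15 × 2.5% × A$87,370.00 = A$32,763.75, capped at 15% × A$87,370.00 = A$13,105.50
Failure-to-pay penalty: 15 × 1% × A$87,370.00 = A$13,105.50
Interest: A$87,370.00 × ((1 + 0.0085)^15 − 1) = A$87,370.00 × 0.1353729… = A$11,827.5335…
Penalties + interest = A$26,211.0000 + A$11,827.5335… = A$38,038.53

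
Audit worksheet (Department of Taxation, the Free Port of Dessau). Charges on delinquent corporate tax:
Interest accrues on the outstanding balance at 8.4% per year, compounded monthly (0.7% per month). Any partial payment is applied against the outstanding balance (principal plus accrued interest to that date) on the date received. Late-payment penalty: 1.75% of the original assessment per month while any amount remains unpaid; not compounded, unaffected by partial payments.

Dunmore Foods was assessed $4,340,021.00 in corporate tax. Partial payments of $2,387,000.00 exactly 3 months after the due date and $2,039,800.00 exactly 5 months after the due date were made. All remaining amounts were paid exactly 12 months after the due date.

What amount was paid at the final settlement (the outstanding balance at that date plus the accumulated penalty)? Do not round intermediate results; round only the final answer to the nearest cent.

Balance at month 3: $4,340,021.0000 × (1 + 0.007)^3 = $4,431,800.9127…
After $2,387,000.00 payment: $4,431,800.9127… − $2,387,000.00 = $2,044,800.9127…
Balance at month 5: $2,044,800.9127… × (1 + 0.007)^2 = $2,073,528.3207…
After $2,039,800.00 payment: $2,073,528.3207… − $2,039,800.00 = $33,728.3207…
Balance at month 12: $33,728.3207… × (1 + 0.007)^7 = $35,416.1226…
Penalty: 12 × 1.75% × $4,340,021.00 = $911,404.41
Final settlement = outstanding balance + penalty = $35,416.1226… + $911,404.41 = $946,820.53

$946,820.53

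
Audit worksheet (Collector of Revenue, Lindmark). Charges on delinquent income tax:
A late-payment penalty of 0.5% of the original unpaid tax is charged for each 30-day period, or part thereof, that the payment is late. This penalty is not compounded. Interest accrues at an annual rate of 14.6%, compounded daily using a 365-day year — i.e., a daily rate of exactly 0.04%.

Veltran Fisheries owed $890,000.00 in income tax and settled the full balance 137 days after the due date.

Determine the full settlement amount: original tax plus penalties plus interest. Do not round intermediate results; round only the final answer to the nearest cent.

$962,372.80

Penalty periods: ⌈137/30⌉ = 5; penalty = 5 × 0.5% × $890,000.00 = $22,250.00
Interest: $890,000.00 × ((1 + 0.0004)^137 − 1) = $890,000.00 × 0.05631775… = $50,122.8006…
Total = $890,000.00 + $22,250.0000 + $50,122.8006… = $962,372.80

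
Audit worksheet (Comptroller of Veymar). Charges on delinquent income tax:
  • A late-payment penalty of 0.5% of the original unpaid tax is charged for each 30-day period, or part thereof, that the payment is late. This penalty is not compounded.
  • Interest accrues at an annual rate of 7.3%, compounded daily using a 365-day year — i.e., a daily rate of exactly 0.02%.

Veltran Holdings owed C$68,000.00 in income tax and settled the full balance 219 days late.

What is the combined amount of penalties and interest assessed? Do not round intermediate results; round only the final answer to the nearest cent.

C$5,764.28

Penalty periods: ⌈219/30⌉ = 8; penalty = 8 × 0.5% × C$68,000.00 = C$2,720.00
Interest: C$68,000.00 × ((1 + 0.0002)^219 − 1) = C$68,000.00 × 0.04476880… = C$3,044.2787…
Penalties + interest = C$2,720.0000 + C$3,044.2787… = C$5,764.28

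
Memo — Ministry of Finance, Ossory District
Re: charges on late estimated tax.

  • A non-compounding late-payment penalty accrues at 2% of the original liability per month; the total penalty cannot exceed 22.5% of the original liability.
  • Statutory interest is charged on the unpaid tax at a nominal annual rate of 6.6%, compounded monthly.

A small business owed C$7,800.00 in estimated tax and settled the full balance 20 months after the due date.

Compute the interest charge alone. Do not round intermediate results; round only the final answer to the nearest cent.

C$904.35

Interest (6.6%/yr ÷ 12 = 0.55%/month): C$7,800.00 × ((1 + 0.0055)^20 − 1) = C$904.3451…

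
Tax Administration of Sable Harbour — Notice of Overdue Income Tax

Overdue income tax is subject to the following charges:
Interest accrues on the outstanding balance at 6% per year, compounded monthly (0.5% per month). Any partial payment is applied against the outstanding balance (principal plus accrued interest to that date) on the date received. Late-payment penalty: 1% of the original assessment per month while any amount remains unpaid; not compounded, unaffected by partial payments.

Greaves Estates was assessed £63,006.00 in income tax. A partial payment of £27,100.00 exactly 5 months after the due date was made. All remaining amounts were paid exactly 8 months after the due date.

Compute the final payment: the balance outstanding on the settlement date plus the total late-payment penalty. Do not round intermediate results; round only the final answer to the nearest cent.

Balance at month 5: £63,006.0000 × (1 + 0.005)^5 = £64,596.9805…
After £27,100.00 payment: £64,596.9805… − £27,100.00 = £37,496.9805…
Balance at month 8: £37,496.9805… × (1 + 0.005)^3 = £38,062.2521…
Penalty: 8 × 1% × £63,006.00 = £5,040.48
Final settlement = outstanding balance + penalty = £38,062.2521… + £5,040.48 = £43,102.73

£43,102.73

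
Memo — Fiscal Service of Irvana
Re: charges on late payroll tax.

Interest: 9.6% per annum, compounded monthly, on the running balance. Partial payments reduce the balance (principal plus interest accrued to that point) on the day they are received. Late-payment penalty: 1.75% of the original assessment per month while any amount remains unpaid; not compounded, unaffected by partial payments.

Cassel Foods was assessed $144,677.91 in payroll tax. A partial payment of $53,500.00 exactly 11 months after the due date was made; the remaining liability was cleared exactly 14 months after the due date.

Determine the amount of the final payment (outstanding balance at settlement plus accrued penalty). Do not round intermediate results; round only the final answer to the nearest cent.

$142,403.79

Monthly rate = 9.6% ÷ 12 = 0.8%
Balance at month 11: $144,677.9100 × (1 + 0.008)^11 = $157,931.2525…
After $53,500.00 payment: $157,931.2525… − $53,500.00 = $104,431.2525…
Balance at month 14: $104,431.2525… × (1 + 0.008)^3 = $106,957.7068…
Penalty: 14 × 1.75% × $144,677.91 = $35,446.09…
Final settlement = outstanding balance + penalty = $106,957.7068… + $35,446.09… = $142,403.79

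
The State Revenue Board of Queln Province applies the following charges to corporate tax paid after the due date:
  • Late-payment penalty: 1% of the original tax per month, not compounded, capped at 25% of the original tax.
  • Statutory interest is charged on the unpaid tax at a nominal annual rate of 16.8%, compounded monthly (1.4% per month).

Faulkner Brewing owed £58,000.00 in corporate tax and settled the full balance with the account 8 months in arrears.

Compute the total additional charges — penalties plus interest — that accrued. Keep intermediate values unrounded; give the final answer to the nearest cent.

£11,463.37

Penalty: 8 × 1% × £58,000.00 = £4,640.00 (below the 25% cap of £14,500.00)
Interest: £58,000.00 × ((1 + 0.014)^8 − 1) = £58,000.00 × 0.1176444… = £6,823.3742…
Penalties + interest = £4,640.0000 + £6,823.3742… = £11,463.37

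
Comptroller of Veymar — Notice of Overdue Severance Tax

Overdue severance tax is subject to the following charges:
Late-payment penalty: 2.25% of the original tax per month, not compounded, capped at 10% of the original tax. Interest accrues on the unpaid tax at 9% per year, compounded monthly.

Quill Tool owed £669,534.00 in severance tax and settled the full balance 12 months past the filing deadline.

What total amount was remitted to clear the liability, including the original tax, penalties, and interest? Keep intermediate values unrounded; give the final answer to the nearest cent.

Penalty (uncapped): 12 × 2.25% × £669,534.00 = £180,774.18; cap = 10% × £669,534.00 = £66,953.40 → penalty = £66,953.40
Interest (9%/yr ÷ 12 = 0.75%/month): £669,534.00 × ((1 + 0.0075)^12 − 1) = £62,806.9074…
Total = £669,534.00 + £66,953.4000 + £62,806.9074… = £799,294.31

£799,294.31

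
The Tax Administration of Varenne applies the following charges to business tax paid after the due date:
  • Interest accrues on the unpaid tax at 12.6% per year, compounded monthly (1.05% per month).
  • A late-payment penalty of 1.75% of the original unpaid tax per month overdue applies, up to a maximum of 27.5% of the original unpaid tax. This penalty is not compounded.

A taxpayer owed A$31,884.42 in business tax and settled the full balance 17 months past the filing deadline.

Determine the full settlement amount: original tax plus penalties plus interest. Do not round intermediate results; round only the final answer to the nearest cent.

A$46,848.13

Penalty (uncapped): 17 × 1.75% × A$31,884.42 = A$9,485.61…; cap = 27.5% × A$31,884.42 = A$8,768.22… → penalty = A$8,768.22…
Interest: A$31,884.42 × ((1 + 0.0105)^17 − 1) = A$31,884.42 × 0.1943109… = A$6,195.4910…
Total = A$31,884.42 + A$8,768.2155 + A$6,195.4910… = A$46,848.13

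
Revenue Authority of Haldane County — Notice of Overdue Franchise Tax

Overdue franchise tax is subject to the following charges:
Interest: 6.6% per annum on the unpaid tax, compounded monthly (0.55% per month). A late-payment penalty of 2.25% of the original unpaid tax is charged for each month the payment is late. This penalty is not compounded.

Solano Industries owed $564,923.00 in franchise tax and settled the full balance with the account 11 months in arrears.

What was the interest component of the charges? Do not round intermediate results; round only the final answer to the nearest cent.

Interest: $564,923.00 × ((1 + 0.0055)^11 − 1) = $564,923.00 × 0.0621915… = $35,133.4122…

$35,133.41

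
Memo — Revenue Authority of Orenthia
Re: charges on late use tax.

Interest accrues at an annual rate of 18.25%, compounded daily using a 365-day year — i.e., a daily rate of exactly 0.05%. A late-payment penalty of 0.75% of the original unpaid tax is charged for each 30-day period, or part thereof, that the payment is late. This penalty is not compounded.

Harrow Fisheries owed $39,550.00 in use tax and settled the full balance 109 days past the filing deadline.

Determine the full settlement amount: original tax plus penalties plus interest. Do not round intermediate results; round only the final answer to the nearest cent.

$42,951.22

Penalty periods: ⌈109/30⌉ = 4; penalty = 4 × 0.75% × $39,550.00 = $1,186.50
Interest: $39,550.00 × ((1 + 0.0005)^109 − 1) = $39,550.00 × 0.05599809… = $2,214.7246…
Total = $39,550.00 + $1,186.5000 + $2,214.7246… = $42,951.22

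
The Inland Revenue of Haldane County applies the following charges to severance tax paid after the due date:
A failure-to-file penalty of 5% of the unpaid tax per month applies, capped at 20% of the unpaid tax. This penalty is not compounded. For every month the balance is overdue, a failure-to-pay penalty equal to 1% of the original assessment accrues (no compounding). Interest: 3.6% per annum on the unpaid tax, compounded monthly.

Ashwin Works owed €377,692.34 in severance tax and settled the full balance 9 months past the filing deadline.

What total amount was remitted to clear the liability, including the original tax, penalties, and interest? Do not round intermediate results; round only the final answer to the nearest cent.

Failure-to-file: 9 × 5% × €377,692.34 = €169,961.55…, capped at 20% × €377,692.34 = €75,538.47…
Failure-to-pay penalty = 1% × €377,692.34 × 9 mo = €33,992.31…
Interest (3.6%/yr ÷ 12 = 0.3%/month): €377,692.34 × ((1 + 0.003)^9 − 1) = €10,320.9260…
Total = €377,692.34 + €109,530.7786 + €10,320.9260… = €497,544.04

€497,544.04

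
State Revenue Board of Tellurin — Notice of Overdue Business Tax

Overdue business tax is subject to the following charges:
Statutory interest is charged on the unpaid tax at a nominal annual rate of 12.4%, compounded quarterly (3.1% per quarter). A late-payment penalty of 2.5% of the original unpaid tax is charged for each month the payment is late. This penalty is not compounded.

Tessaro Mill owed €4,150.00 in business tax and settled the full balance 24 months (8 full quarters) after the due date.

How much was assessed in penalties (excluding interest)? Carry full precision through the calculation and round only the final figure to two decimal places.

€2,490.00

Late-payment penalty: 24 × 2.5% × €4,150.00 = €2,490.00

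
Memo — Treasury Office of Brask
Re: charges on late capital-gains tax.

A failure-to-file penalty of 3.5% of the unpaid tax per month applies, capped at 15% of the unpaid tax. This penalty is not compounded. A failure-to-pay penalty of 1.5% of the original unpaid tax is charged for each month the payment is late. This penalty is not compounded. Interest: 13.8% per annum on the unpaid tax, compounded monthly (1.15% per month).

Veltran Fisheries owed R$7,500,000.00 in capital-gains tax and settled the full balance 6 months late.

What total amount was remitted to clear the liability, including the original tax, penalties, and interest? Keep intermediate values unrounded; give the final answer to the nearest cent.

R$9,832,608.23

Failure-to-file: 6 × 3.5% × R$7,500,000.00 = R$1,575,000.00, capped at 15% × R$7,500,000.00 = R$1,125,000.00
Failure-to-pay penalty = 1.5% × R$7,500,000.00 × 6 mo = R$675,000.00
Interest: R$7,500,000.00 × ((1 + 0.0115)^6 − 1) = R$7,500,000.00 × 0.0710144… = R$532,608.2330…
Total = R$7,500,000.00 + R$1,800,000.0000 + R$532,608.2330… = R$9,832,608.23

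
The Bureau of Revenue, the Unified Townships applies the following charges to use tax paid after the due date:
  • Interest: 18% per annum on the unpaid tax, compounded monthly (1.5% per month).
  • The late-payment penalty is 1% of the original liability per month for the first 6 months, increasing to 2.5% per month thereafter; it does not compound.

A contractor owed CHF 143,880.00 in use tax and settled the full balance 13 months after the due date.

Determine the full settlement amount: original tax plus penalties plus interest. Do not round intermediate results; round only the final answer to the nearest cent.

CHF 208,417.73

Penalty, months 1–6: 6 × 1% × CHF 143,880.00 = CHF 8,632.80
Penalty, months 7–13: 7 × 2.5% × CHF 143,880.00 = CHF 25,179.00
Interest: CHF 143,880.00 × ((1 + 0.015)^13 − 1) = CHF 143,880.00 × 0.2135524… = CHF 30,725.9256…
Total = CHF 143,880.00 + CHF 33,811.8000 + CHF 30,725.9256… = CHF 208,417.73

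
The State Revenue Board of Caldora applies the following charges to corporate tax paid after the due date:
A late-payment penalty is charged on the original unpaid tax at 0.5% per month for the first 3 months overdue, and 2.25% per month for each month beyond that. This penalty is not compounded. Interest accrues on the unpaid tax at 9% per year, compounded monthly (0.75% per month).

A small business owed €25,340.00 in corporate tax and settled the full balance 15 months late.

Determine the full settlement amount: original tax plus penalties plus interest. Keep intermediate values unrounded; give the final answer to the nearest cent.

Penalty, months 1–3: 3 × 0.5% × €25,340.00 = €380.10
Penalty, months 4–15: 12 × 2.25% × €25,340.00 = €6,841.80
Interest: €25,340.00 × ((1 + 0.0075)^15 − 1) = €25,340.00 × 0.1186026… = €3,005.3897…
Total = €25,340.00 + €7,221.9000 + €3,005.3897… = €35,567.29

€35,567.29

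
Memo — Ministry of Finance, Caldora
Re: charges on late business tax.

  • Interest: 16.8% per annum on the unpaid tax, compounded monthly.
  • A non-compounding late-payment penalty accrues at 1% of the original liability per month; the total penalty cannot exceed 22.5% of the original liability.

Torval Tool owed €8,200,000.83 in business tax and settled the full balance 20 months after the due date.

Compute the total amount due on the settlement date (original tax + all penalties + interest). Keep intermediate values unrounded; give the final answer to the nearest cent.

€12,468,617.24

Penalty: 20 × 1% × €8,200,000.83 = €1,640,000.17… (below the 22.5% cap of €1,845,000.19…)
Interest (16.8%/yr ÷ 12 = 1.4%/month): €8,200,000.83 × ((1 + 0.014)^20 − 1) = €2,628,616.2441…
Total = €8,200,000.83 + €1,640,000.1660 + €2,628,616.2441… = €12,468,617.24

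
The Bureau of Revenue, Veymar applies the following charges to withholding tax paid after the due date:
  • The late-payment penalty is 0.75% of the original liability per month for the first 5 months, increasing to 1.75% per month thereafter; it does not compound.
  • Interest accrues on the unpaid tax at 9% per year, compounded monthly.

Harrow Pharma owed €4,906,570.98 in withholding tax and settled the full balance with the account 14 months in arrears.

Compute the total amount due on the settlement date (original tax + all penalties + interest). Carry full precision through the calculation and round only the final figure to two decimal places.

Penalty, months 1–5: 5 × 0.75% × €4,906,570.98 = €183,996.41…
Penalty, months 6–14: 9 × 1.75% × €4,906,570.98 = €772,784.93…
Interest (9%/yr ÷ 12 = 0.75%/month): €4,906,570.98 × ((1 + 0.0075)^14 − 1) = €541,074.7044…
Total = €4,906,570.98 + €956,781.3411 + €541,074.7044… = €6,404,427.03

€6,404,427.03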